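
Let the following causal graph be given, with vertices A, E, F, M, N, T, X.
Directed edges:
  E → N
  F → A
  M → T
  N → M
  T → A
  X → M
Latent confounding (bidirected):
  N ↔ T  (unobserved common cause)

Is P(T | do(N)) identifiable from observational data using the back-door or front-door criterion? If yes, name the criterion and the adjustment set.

P(T|do(N)): frontdoor, adjust for {M}.

desc(N)\{N}={A,M,T}; candidates ⊆ {E,F,X}.
N↔T: latent back-door arc(s) into N.
size 0: {}; under {} N still reaches {A,E,T} ∋ T.
size 1: {E}, {F}, {X}; under {E} N still reaches {A,T} ∋ T.
size 2: {E,F}, {E,X}, {F,X}; under {E,F} N still reaches {A,T} ∋ T.
N↔T cannot be blocked by any observed set — no back-door set.
{M}: (i) intercepts every directed N→T path; (ii) no back-door N→{M}; (iii) {N} blocks every back-door {M}→T. Front-door holds.
P(T|do(N)) = Σ_{M} P(M|N) Σ_{N'} P(T|M,N')P(N').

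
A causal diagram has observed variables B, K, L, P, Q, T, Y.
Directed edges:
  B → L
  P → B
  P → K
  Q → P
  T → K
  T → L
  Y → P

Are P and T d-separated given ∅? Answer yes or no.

Yes — P ⊥ T | ∅.

Bayes-Ball from P | ∅ reaches {B,K,L,Q,Y}.
T ∉ reach(P|∅) ⇒ P ⊥ T | ∅.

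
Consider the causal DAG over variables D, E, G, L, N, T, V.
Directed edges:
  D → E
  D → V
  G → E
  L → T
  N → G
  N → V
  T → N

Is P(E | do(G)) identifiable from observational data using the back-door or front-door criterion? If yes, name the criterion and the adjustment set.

desc(G)\{G}={E}; candidates ⊆ {D,L,N,T,V}.
∅: G⊥E given ∅ in G with G→· removed — back-door holds.
P(E|do(G)) = P(E|G) — no adjustment needed.

P(E|do(G)): backdoor, adjust for ∅.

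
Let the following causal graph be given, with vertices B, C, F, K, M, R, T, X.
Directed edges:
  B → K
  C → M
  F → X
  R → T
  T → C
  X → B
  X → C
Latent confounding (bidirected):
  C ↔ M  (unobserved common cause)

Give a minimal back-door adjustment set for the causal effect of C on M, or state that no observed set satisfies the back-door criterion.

desc(C)\{C}={M}; candidates ⊆ {B,F,K,R,T,X}.
C↔M: latent back-door arc(s) into C.
size 0: {}; under {} C still reaches {B,F,K,M,R,T,X} ∋ M.
size 1: {B}, {F}, {K} …(+3); under {B} C still reaches {F,M,R,T,X} ∋ M.
size 2: {B,F}, {B,K}, {B,R} …(+12); under {B,F} C still reaches {M,R,T,X} ∋ M.
C↔M cannot be blocked by any observed set — no back-door set.

C→M: no observed back-door set.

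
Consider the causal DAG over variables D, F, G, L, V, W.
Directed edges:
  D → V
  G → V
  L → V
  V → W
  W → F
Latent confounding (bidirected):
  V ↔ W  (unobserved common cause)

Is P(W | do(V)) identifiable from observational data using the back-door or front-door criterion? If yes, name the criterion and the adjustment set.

P(W|do(V)): not identifiable (no BD/FD set).

desc(V)\{V}={F,W}; candidates ⊆ {D,G,L}.
V↔W: latent back-door arc(s) into V.
size 0: {}; under {} V still reaches {D,F,G,L,W} ∋ W.
size 1: {D}, {G}, {L}; under {D} V still reaches {F,G,L,W} ∋ W.
size 2: {D,G}, {D,L}, {G,L}; under {D,G} V still reaches {F,L,W} ∋ W.
V↔W cannot be blocked by any observed set — no back-door set.
No mediator lies on a directed V→…→W path.
Neither criterion identifies P(W|do(V)) in this graph.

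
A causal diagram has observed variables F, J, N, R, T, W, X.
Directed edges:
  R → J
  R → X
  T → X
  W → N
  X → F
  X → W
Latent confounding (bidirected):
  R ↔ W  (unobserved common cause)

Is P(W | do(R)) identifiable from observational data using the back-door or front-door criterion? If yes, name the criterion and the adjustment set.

P(W|do(R)): frontdoor, adjust for {X}.

desc(R)\{R}={F,J,N,W,X}; candidates ⊆ {T}.
R↔W: latent back-door arc(s) into R.
size 0: {}; under {} R still reaches {N,W} ∋ W.
size 1: {T}; under {T} R still reaches {N,W} ∋ W.
R↔W cannot be blocked by any observed set — no back-door set.
{X}: (i) intercepts every directed R→W path; (ii) no back-door R→{X}; (iii) {R} blocks every back-door {X}→W. Front-door holds.
P(W|do(R)) = Σ_{X} P(X|R) Σ_{R'} P(W|X,R')P(R').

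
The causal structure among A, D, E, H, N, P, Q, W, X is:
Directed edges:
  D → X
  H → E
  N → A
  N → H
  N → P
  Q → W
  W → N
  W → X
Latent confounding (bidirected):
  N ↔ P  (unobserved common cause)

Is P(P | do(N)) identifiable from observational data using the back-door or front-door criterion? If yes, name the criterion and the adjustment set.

P(P|do(N)): not identifiable (no BD/FD set).

desc(N)\{N}={A,E,H,P}; candidates ⊆ {D,Q,W,X}.
N↔P: latent back-door arc(s) into N.
size 0: {}; under {} N still reaches {P,Q,W,X} ∋ P.
size 1: {D}, {Q}, {W} …(+1); under {D} N still reaches {P,Q,W,X} ∋ P.
size 2: {D,Q}, {D,W}, {D,X} …(+3); under {D,Q} N still reaches {P,W,X} ∋ P.
N↔P cannot be blocked by any observed set — no back-door set.
No mediator lies on a directed N→…→P path.
Neither criterion identifies P(P|do(N)) in this graph.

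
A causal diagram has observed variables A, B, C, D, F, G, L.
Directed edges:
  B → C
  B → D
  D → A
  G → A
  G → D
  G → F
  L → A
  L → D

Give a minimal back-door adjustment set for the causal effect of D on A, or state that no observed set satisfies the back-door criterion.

D→A: minimal back-door set {G, L}.

desc(D)\{D}={A}; candidates ⊆ {B,C,F,G,L}.
size 0: {}; under {} D still reaches {A,B,C,F,G,L} ∋ A.
size 1: {B}, {C}, {F} …(+2); under {B} D still reaches {A,F,G,L} ∋ A.
{G,L}: D⊥A given {G,L} in G with D→· removed — back-door holds.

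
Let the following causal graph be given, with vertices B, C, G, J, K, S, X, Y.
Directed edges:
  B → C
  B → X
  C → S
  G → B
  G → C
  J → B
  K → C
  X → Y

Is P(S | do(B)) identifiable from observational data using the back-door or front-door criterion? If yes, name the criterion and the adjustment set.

P(S|do(B)): backdoor, adjust for {G}.

desc(B)\{B}={C,S,X,Y}; candidates ⊆ {G,J,K}.
size 0: {}; under {} B still reaches {C,G,J,S} ∋ S.
{G}: B⊥S given {G} in G with B→· removed — back-door holds.
P(S|do(B)) = Σ_{G} P(S|B,G)·P(G).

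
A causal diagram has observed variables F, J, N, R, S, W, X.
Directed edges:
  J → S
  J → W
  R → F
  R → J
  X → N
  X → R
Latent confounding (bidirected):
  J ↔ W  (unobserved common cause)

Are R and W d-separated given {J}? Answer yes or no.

Bayes-Ball from R | {J} reaches {F,N,W,X}.
W ∈ reach(R|{J}) ⇒ R ⊥̸ W | {J}.

No — R and W are d-connected given {J}.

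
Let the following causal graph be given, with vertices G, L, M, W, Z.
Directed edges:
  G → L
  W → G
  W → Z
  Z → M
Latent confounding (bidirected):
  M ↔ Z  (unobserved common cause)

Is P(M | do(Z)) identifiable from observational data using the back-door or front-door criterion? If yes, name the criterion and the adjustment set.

desc(Z)\{Z}={M}; candidates ⊆ {G,L,W}.
Z↔M: latent back-door arc(s) into Z.
size 0: {}; under {} Z still reaches {G,L,M,W} ∋ M.
size 1: {G}, {L}, {W}; under {G} Z still reaches {M,W} ∋ M.
size 2: {G,L}, {G,W}, {L,W}; under {G,L} Z still reaches {M,W} ∋ M.
Z↔M cannot be blocked by any observed set — no back-door set.
No mediator lies on a directed Z→…→M path.
Neither criterion identifies P(M|do(Z)) in this graph.

P(M|do(Z)): not identifiable (no BD/FD set).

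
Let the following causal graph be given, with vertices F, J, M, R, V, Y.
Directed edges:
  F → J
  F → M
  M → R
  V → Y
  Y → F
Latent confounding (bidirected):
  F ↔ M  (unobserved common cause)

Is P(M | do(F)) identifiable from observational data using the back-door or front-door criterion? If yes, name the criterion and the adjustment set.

P(M|do(F)): not identifiable (no BD/FD set).

desc(F)\{F}={J,M,R}; candidates ⊆ {V,Y}.
F↔M: latent back-door arc(s) into F.
size 0: {}; under {} F still reaches {M,R,V,Y} ∋ M.
size 1: {V}, {Y}; under {V} F still reaches {M,R,Y} ∋ M.
size 2: {V,Y}; under {V,Y} F still reaches {M,R} ∋ M.
F↔M cannot be blocked by any observed set — no back-door set.
No mediator lies on a directed F→…→M path.
Neither criterion identifies P(M|do(F)) in this graph.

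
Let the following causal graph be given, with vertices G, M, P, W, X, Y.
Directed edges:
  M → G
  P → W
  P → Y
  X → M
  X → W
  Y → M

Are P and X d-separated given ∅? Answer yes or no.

Bayes-Ball from P | ∅ reaches {G,M,W,Y}.
X ∉ reach(P|∅) ⇒ P ⊥ X | ∅.

Yes — P ⊥ X | ∅.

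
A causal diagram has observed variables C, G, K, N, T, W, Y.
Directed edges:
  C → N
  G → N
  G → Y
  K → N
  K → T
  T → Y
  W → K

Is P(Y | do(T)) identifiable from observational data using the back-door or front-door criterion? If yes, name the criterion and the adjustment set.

P(Y|do(T)): backdoor, adjust for ∅.

desc(T)\{T}={Y}; candidates ⊆ {C,G,K,N,W}.
∅: T⊥Y given ∅ in G with T→· removed — back-door holds.
P(Y|do(T)) = P(Y|T) — no adjustment needed.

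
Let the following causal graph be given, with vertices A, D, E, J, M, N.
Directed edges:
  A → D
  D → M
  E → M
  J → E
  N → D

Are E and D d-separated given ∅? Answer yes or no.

Bayes-Ball from E | ∅ reaches {J,M}.
D ∉ reach(E|∅) ⇒ E ⊥ D | ∅.

Yes — E ⊥ D | ∅.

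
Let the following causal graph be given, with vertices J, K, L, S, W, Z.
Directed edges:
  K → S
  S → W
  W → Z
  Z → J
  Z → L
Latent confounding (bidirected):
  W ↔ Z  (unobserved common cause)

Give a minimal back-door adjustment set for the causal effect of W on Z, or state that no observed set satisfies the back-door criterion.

W→Z: no observed back-door set.

desc(W)\{W}={J,L,Z}; candidates ⊆ {K,S}.
W↔Z: latent back-door arc(s) into W.
size 0: {}; under {} W still reaches {J,K,L,S,Z} ∋ Z.
size 1: {K}, {S}; under {K} W still reaches {J,L,S,Z} ∋ Z.
size 2: {K,S}; under {K,S} W still reaches {J,L,Z} ∋ Z.
W↔Z cannot be blocked by any observed set — no back-door set.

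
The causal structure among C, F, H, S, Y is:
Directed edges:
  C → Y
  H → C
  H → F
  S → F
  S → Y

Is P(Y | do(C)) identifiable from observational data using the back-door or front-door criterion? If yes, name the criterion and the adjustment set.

P(Y|do(C)): backdoor, adjust for ∅.

desc(C)\{C}={Y}; candidates ⊆ {F,H,S}.
∅: C⊥Y given ∅ in G with C→· removed — back-door holds.
P(Y|do(C)) = P(Y|C) — no adjustment needed.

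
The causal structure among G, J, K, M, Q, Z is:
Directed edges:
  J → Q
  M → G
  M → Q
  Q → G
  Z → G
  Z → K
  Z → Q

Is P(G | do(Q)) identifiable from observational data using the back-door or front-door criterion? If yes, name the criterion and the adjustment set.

desc(Q)\{Q}={G}; candidates ⊆ {J,K,M,Z}.
size 0: {}; under {} Q still reaches {G,J,K,M,Z} ∋ G.
size 1: {J}, {K}, {M} …(+1); under {J} Q still reaches {G,K,M,Z} ∋ G.
{M,Z}: Q⊥G given {M,Z} in G with Q→· removed — back-door holds.
P(G|do(Q)) = Σ_{M,Z} P(G|Q,M,Z)·P(M,Z).

P(G|do(Q)): backdoor, adjust for {M, Z}.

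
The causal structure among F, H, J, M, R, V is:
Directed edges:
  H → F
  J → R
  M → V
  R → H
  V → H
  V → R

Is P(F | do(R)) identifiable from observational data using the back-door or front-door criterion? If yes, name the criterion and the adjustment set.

desc(R)\{R}={F,H}; candidates ⊆ {J,M,V}.
size 0: {}; under {} R still reaches {F,H,J,M,V} ∋ F.
{V}: R⊥F given {V} in G with R→· removed — back-door holds.
P(F|do(R)) = Σ_{V} P(F|R,V)·P(V).

P(F|do(R)): backdoor, adjust for {V}.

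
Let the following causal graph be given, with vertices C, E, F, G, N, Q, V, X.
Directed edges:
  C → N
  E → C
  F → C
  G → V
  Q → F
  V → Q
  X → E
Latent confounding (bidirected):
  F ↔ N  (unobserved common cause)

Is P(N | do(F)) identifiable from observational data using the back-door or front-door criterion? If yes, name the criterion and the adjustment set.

desc(F)\{F}={C,N}; candidates ⊆ {E,G,Q,V,X}.
F↔N: latent back-door arc(s) into F.
size 0: {}; under {} F still reaches {G,N,Q,V} ∋ N.
size 1: {E}, {G}, {Q} …(+2); under {E} F still reaches {G,N,Q,V} ∋ N.
size 2: {E,G}, {E,Q}, {E,V} …(+7); under {E,G} F still reaches {N,Q,V} ∋ N.
F↔N cannot be blocked by any observed set — no back-door set.
{C}: (i) intercepts every directed F→N path; (ii) no back-door F→{C}; (iii) {F} blocks every back-door {C}→N. Front-door holds.
P(N|do(F)) = Σ_{C} P(C|F) Σ_{F'} P(N|C,F')P(F').

P(N|do(F)): frontdoor, adjust for {C}.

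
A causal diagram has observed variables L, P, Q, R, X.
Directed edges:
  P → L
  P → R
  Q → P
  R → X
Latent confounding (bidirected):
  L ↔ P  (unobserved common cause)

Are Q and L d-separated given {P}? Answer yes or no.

Bayes-Ball from Q | {P} reaches {L}.
L ∈ reach(Q|{P}) ⇒ Q ⊥̸ L | {P}.

No — Q and L are d-connected given {P}.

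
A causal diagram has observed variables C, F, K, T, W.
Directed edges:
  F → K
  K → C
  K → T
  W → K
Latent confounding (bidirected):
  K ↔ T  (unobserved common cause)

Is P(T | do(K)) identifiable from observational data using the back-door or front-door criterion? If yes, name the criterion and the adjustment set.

P(T|do(K)): not identifiable (no BD/FD set).

desc(K)\{K}={C,T}; candidates ⊆ {F,W}.
K↔T: latent back-door arc(s) into K.
size 0: {}; under {} K still reaches {F,T,W} ∋ T.
size 1: {F}, {W}; under {F} K still reaches {T,W} ∋ T.
size 2: {F,W}; under {F,W} K still reaches {T} ∋ T.
K↔T cannot be blocked by any observed set — no back-door set.
No mediator lies on a directed K→…→T path.
Neither criterion identifies P(T|do(K)) in this graph.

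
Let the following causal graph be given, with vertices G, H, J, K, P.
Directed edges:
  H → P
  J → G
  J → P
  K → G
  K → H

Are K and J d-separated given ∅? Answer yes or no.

Yes — K ⊥ J | ∅.

Bayes-Ball from K | ∅ reaches {G,H,P}.
J ∉ reach(K|∅) ⇒ K ⊥ J | ∅.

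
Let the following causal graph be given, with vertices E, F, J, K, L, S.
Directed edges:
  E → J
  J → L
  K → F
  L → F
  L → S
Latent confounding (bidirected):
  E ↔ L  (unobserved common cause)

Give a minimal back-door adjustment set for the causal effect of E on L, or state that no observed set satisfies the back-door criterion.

desc(E)\{E}={F,J,L,S}; candidates ⊆ {K}.
E↔L: latent back-door arc(s) into E.
size 0: {}; under {} E still reaches {F,L,S} ∋ L.
size 1: {K}; under {K} E still reaches {F,L,S} ∋ L.
E↔L cannot be blocked by any observed set — no back-door set.

E→L: no observed back-door set.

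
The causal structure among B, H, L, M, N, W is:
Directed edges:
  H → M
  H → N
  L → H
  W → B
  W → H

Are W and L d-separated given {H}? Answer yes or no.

No — W and L are d-connected given {H}.

Bayes-Ball from W | {H} reaches {B,L}.
L ∈ reach(W|{H}) ⇒ W ⊥̸ L | {H}.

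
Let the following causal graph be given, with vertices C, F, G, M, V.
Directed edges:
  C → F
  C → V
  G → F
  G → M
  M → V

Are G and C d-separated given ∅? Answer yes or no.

Yes — G ⊥ C | ∅.

Bayes-Ball from G | ∅ reaches {F,M,V}.
C ∉ reach(G|∅) ⇒ G ⊥ C | ∅.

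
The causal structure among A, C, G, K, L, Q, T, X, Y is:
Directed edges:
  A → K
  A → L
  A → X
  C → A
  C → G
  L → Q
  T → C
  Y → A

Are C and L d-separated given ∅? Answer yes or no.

No — C and L are d-connected given ∅.

Bayes-Ball from C | ∅ reaches {A,G,K,L,Q,T,X}.
L ∈ reach(C|∅) ⇒ C ⊥̸ L | ∅.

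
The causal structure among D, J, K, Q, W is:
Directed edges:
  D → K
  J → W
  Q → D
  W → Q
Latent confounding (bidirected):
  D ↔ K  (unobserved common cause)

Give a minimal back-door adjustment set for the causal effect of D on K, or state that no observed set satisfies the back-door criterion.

desc(D)\{D}={K}; candidates ⊆ {J,Q,W}.
D↔K: latent back-door arc(s) into D.
size 0: {}; under {} D still reaches {J,K,Q,W} ∋ K.
size 1: {J}, {Q}, {W}; under {J} D still reaches {K,Q,W} ∋ K.
size 2: {J,Q}, {J,W}, {Q,W}; under {J,Q} D still reaches {K} ∋ K.
D↔K cannot be blocked by any observed set — no back-door set.

D→K: no observed back-door set.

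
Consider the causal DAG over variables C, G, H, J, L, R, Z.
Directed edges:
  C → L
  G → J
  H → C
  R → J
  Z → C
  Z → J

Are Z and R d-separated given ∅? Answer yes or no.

Bayes-Ball from Z | ∅ reaches {C,J,L}.
R ∉ reach(Z|∅) ⇒ Z ⊥ R | ∅.

Yes — Z ⊥ R | ∅.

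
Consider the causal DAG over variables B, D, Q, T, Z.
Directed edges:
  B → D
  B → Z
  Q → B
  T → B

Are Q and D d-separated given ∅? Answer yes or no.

Bayes-Ball from Q | ∅ reaches {B,D,Z}.
D ∈ reach(Q|∅) ⇒ Q ⊥̸ D | ∅.

No — Q and D are d-connected given ∅.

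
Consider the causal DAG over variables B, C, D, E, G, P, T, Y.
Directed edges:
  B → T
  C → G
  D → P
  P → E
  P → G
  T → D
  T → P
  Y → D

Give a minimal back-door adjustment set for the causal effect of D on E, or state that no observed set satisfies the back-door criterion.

desc(D)\{D}={E,G,P}; candidates ⊆ {B,C,T,Y}.
size 0: {}; under {} D still reaches {B,E,G,P,T,Y} ∋ E.
{T}: D⊥E given {T} in G with D→· removed — back-door holds.

D→E: minimal back-door set {T}.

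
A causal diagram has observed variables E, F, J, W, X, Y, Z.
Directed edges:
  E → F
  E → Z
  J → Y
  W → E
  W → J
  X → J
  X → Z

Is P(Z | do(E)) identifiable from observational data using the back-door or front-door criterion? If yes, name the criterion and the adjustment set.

desc(E)\{E}={F,Z}; candidates ⊆ {J,W,X,Y}.
∅: E⊥Z given ∅ in G with E→· removed — back-door holds.
P(Z|do(E)) = P(Z|E) — no adjustment needed.

P(Z|do(E)): backdoor, adjust for ∅.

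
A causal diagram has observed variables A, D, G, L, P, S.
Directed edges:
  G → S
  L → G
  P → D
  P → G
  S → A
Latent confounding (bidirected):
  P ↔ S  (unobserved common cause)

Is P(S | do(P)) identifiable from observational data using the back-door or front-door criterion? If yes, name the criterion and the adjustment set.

P(S|do(P)): frontdoor, adjust for {G}.

desc(P)\{P}={A,D,G,S}; candidates ⊆ {L}.
P↔S: latent back-door arc(s) into P.
size 0: {}; under {} P still reaches {A,S} ∋ S.
size 1: {L}; under {L} P still reaches {A,S} ∋ S.
P↔S cannot be blocked by any observed set — no back-door set.
{G}: (i) intercepts every directed P→S path; (ii) no back-door P→{G}; (iii) {P} blocks every back-door {G}→S. Front-door holds.
P(S|do(P)) = Σ_{G} P(G|P) Σ_{P'} P(S|G,P')P(P').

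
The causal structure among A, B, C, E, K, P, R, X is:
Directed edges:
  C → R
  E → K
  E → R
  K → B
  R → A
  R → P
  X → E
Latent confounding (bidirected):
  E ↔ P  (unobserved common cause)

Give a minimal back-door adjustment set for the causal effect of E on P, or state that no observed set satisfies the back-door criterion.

desc(E)\{E}={A,B,K,P,R}; candidates ⊆ {C,X}.
E↔P: latent back-door arc(s) into E.
size 0: {}; under {} E still reaches {P,X} ∋ P.
size 1: {C}, {X}; under {C} E still reaches {P,X} ∋ P.
size 2: {C,X}; under {C,X} E still reaches {P} ∋ P.
E↔P cannot be blocked by any observed set — no back-door set.

E→P: no observed back-door set.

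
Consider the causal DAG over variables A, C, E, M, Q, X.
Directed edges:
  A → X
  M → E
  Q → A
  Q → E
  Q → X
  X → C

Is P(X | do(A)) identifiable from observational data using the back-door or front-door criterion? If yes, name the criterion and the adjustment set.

desc(A)\{A}={C,X}; candidates ⊆ {E,M,Q}.
size 0: {}; under {} A still reaches {C,E,Q,X} ∋ X.
{Q}: A⊥X given {Q} in G with A→· removed — back-door holds.
P(X|do(A)) = Σ_{Q} P(X|A,Q)·P(Q).

P(X|do(A)): backdoor, adjust for {Q}.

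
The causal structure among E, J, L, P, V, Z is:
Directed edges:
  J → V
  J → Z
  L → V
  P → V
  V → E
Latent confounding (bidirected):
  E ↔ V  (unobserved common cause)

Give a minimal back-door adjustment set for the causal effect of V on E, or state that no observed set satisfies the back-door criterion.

V→E: no observed back-door set.

desc(V)\{V}={E}; candidates ⊆ {J,L,P,Z}.
V↔E: latent back-door arc(s) into V.
size 0: {}; under {} V still reaches {E,J,L,P,Z} ∋ E.
size 1: {J}, {L}, {P} …(+1); under {J} V still reaches {E,L,P} ∋ E.
size 2: {J,L}, {J,P}, {J,Z} …(+3); under {J,L} V still reaches {E,P} ∋ E.
V↔E cannot be blocked by any observed set — no back-door set.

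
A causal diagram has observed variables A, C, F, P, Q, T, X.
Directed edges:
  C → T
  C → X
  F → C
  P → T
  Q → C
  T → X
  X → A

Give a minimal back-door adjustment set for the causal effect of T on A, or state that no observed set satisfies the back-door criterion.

desc(T)\{T}={A,X}; candidates ⊆ {C,F,P,Q}.
size 0: {}; under {} T still reaches {A,C,F,P,Q,X} ∋ A.
{C}: T⊥A given {C} in G with T→· removed — back-door holds.

T→A: minimal back-door set {C}.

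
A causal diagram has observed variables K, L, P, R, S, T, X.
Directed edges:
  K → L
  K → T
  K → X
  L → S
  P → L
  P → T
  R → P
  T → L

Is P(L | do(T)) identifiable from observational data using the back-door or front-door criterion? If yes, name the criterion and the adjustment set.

desc(T)\{T}={L,S}; candidates ⊆ {K,P,R,X}.
size 0: {}; under {} T still reaches {K,L,P,R,S,X} ∋ L.
size 1: {K}, {P}, {R} …(+1); under {K} T still reaches {L,P,R,S} ∋ L.
{K,P}: T⊥L given {K,P} in G with T→· removed — back-door holds.
P(L|do(T)) = Σ_{K,P} P(L|T,K,P)·P(K,P).

P(L|do(T)): backdoor, adjust for {K, P}.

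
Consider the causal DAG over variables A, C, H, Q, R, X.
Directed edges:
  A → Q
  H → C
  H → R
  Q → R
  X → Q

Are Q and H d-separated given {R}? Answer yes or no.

Bayes-Ball from Q | {R} reaches {A,C,H,X}.
H ∈ reach(Q|{R}) ⇒ Q ⊥̸ H | {R}.

No — Q and H are d-connected given {R}.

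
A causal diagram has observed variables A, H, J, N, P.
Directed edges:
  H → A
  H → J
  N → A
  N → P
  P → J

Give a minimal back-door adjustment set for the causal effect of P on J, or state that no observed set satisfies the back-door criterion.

desc(P)\{P}={J}; candidates ⊆ {A,H,N}.
∅: P⊥J given ∅ in G with P→· removed — back-door holds.

P→J: minimal back-door set ∅.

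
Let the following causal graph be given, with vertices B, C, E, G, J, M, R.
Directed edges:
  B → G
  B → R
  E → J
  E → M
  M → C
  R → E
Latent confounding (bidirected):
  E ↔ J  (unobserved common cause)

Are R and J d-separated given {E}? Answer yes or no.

No — R and J are d-connected given {E}.

Bayes-Ball from R | {E} reaches {B,G,J}.
J ∈ reach(R|{E}) ⇒ R ⊥̸ J | {E}.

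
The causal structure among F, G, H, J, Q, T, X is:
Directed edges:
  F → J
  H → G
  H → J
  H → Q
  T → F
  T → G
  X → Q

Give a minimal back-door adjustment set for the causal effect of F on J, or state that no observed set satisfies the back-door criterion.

F→J: minimal back-door set ∅.

desc(F)\{F}={J}; candidates ⊆ {G,H,Q,T,X}.
∅: F⊥J given ∅ in G with F→· removed — back-door holds.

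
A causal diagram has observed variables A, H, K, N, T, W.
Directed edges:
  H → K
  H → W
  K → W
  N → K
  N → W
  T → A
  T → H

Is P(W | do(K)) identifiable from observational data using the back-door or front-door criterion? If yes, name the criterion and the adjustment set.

desc(K)\{K}={W}; candidates ⊆ {A,H,N,T}.
size 0: {}; under {} K still reaches {A,H,N,T,W} ∋ W.
size 1: {A}, {H}, {N} …(+1); under {A} K still reaches {H,N,T,W} ∋ W.
{H,N}: K⊥W given {H,N} in G with K→· removed — back-door holds.
P(W|do(K)) = Σ_{H,N} P(W|K,H,N)·P(H,N).

P(W|do(K)): backdoor, adjust for {H, N}.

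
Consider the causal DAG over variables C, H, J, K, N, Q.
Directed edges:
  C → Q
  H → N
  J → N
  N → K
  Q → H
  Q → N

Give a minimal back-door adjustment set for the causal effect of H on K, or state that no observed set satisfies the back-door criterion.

H→K: minimal back-door set {Q}.

desc(H)\{H}={K,N}; candidates ⊆ {C,J,Q}.
size 0: {}; under {} H still reaches {C,K,N,Q} ∋ K.
{Q}: H⊥K given {Q} in G with H→· removed — back-door holds.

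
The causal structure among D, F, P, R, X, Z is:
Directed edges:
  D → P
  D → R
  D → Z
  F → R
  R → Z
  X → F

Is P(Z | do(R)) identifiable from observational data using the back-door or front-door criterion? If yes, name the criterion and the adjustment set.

desc(R)\{R}={Z}; candidates ⊆ {D,F,P,X}.
size 0: {}; under {} R still reaches {D,F,P,X,Z} ∋ Z.
{D}: R⊥Z given {D} in G with R→· removed — back-door holds.
P(Z|do(R)) = Σ_{D} P(Z|R,D)·P(D).

P(Z|do(R)): backdoor, adjust for {D}.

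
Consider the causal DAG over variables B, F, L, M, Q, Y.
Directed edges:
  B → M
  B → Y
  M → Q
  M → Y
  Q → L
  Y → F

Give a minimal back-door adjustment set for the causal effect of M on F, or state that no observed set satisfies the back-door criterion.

desc(M)\{M}={F,L,Q,Y}; candidates ⊆ {B}.
size 0: {}; under {} M still reaches {B,F,Y} ∋ F.
{B}: M⊥F given {B} in G with M→· removed — back-door holds.

M→F: minimal back-door set {B}.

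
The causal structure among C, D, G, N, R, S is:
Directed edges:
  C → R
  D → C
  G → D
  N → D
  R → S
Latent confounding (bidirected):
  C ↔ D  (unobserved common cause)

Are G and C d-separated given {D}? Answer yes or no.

Bayes-Ball from G | {D} reaches {C,N,R,S}.
C ∈ reach(G|{D}) ⇒ G ⊥̸ C | {D}.

No — G and C are d-connected given {D}.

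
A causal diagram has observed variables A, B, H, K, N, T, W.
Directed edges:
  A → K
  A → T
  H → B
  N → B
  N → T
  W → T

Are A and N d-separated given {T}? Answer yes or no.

Bayes-Ball from A | {T} reaches {B,K,N,W}.
N ∈ reach(A|{T}) ⇒ A ⊥̸ N | {T}.

No — A and N are d-connected given {T}.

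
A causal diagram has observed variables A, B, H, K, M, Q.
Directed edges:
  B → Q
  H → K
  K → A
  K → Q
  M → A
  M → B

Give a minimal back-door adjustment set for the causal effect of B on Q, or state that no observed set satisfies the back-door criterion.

B→Q: minimal back-door set ∅.

desc(B)\{B}={Q}; candidates ⊆ {A,H,K,M}.
∅: B⊥Q given ∅ in G with B→· removed — back-door holds.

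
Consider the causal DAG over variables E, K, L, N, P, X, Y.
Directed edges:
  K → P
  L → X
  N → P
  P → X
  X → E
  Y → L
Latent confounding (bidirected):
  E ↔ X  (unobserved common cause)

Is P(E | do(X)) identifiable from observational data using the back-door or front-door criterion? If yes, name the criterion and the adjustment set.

P(E|do(X)): not identifiable (no BD/FD set).

desc(X)\{X}={E}; candidates ⊆ {K,L,N,P,Y}.
X↔E: latent back-door arc(s) into X.
size 0: {}; under {} X still reaches {E,K,L,N,P,Y} ∋ E.
size 1: {K}, {L}, {N} …(+2); under {K} X still reaches {E,L,N,P,Y} ∋ E.
size 2: {K,L}, {K,N}, {K,P} …(+7); under {K,L} X still reaches {E,N,P} ∋ E.
X↔E cannot be blocked by any observed set — no back-door set.
No mediator lies on a directed X→…→E path.
Neither criterion identifies P(E|do(X)) in this graph.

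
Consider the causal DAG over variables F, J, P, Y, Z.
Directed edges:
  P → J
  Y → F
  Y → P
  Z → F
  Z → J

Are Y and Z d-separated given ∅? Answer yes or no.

Bayes-Ball from Y | ∅ reaches {F,J,P}.
Z ∉ reach(Y|∅) ⇒ Y ⊥ Z | ∅.

Yes — Y ⊥ Z | ∅.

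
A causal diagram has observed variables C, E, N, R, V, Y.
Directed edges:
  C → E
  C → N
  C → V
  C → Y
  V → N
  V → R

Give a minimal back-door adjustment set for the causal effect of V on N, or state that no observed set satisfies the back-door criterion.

V→N: minimal back-door set {C}.

desc(V)\{V}={N,R}; candidates ⊆ {C,E,Y}.
size 0: {}; under {} V still reaches {C,E,N,Y} ∋ N.
{C}: V⊥N given {C} in G with V→· removed — back-door holds.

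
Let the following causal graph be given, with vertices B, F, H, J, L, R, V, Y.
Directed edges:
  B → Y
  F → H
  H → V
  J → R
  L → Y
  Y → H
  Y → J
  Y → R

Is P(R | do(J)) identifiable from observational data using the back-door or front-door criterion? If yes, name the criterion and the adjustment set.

desc(J)\{J}={R}; candidates ⊆ {B,F,H,L,V,Y}.
size 0: {}; under {} J still reaches {B,H,L,R,V,Y} ∋ R.
{Y}: J⊥R given {Y} in G with J→· removed — back-door holds.
P(R|do(J)) = Σ_{Y} P(R|J,Y)·P(Y).

P(R|do(J)): backdoor, adjust for {Y}.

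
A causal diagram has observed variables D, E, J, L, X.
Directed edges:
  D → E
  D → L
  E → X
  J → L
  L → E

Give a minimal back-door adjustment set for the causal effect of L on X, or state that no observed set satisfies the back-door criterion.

desc(L)\{L}={E,X}; candidates ⊆ {D,J}.
size 0: {}; under {} L still reaches {D,E,J,X} ∋ X.
{D}: L⊥X given {D} in G with L→· removed — back-door holds.

L→X: minimal back-door set {D}.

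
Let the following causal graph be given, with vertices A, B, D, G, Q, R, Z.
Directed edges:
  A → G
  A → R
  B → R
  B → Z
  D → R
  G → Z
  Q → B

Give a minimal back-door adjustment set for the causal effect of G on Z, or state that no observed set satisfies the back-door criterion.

desc(G)\{G}={Z}; candidates ⊆ {A,B,D,Q,R}.
∅: G⊥Z given ∅ in G with G→· removed — back-door holds.

G→Z: minimal back-door set ∅.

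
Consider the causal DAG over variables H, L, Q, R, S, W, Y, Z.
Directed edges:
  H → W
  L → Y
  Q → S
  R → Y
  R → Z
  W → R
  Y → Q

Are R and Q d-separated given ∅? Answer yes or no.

No — R and Q are d-connected given ∅.

Bayes-Ball from R | ∅ reaches {H,Q,S,W,Y,Z}.
Q ∈ reach(R|∅) ⇒ R ⊥̸ Q | ∅.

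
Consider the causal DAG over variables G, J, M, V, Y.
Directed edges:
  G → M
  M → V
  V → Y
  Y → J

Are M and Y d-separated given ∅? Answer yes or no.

No — M and Y are d-connected given ∅.

Bayes-Ball from M | ∅ reaches {G,J,V,Y}.
Y ∈ reach(M|∅) ⇒ M ⊥̸ Y | ∅.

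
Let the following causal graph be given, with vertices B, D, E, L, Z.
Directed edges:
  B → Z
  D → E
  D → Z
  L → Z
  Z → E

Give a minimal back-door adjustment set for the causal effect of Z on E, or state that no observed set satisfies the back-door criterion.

Z→E: minimal back-door set {D}.

desc(Z)\{Z}={E}; candidates ⊆ {B,D,L}.
size 0: {}; under {} Z still reaches {B,D,E,L} ∋ E.
{D}: Z⊥E given {D} in G with Z→· removed — back-door holds.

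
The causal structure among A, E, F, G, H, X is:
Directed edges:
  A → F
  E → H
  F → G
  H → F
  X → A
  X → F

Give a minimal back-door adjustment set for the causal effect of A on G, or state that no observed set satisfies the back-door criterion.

desc(A)\{A}={F,G}; candidates ⊆ {E,H,X}.
size 0: {}; under {} A still reaches {F,G,X} ∋ G.
{X}: A⊥G given {X} in G with A→· removed — back-door holds.

A→G: minimal back-door set {X}.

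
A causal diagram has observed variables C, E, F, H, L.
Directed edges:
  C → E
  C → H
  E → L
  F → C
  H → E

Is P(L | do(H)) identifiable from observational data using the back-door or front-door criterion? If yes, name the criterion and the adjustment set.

P(L|do(H)): backdoor, adjust for {C}.

desc(H)\{H}={E,L}; candidates ⊆ {C,F}.
size 0: {}; under {} H still reaches {C,E,F,L} ∋ L.
{C}: H⊥L given {C} in G with H→· removed — back-door holds.
P(L|do(H)) = Σ_{C} P(L|H,C)·P(C).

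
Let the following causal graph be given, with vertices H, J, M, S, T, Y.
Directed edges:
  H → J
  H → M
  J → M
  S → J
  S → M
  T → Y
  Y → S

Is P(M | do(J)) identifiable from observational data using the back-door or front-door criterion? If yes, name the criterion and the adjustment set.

P(M|do(J)): backdoor, adjust for {H, S}.

desc(J)\{J}={M}; candidates ⊆ {H,S,T,Y}.
size 0: {}; under {} J still reaches {H,M,S,T,Y} ∋ M.
size 1: {H}, {S}, {T} …(+1); under {H} J still reaches {M,S,T,Y} ∋ M.
{H,S}: J⊥M given {H,S} in G with J→· removed — back-door holds.
P(M|do(J)) = Σ_{H,S} P(M|J,H,S)·P(H,S).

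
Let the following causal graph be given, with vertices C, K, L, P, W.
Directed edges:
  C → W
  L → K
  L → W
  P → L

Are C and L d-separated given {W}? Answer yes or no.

Bayes-Ball from C | {W} reaches {K,L,P}.
L ∈ reach(C|{W}) ⇒ C ⊥̸ L | {W}.

No — C and L are d-connected given {W}.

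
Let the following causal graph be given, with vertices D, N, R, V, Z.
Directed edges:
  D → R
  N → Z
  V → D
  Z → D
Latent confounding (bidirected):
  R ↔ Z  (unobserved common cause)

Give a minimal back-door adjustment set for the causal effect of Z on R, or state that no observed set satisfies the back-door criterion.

desc(Z)\{Z}={D,R}; candidates ⊆ {N,V}.
Z↔R: latent back-door arc(s) into Z.
size 0: {}; under {} Z still reaches {N,R} ∋ R.
size 1: {N}, {V}; under {N} Z still reaches {R} ∋ R.
size 2: {N,V}; under {N,V} Z still reaches {R} ∋ R.
Z↔R cannot be blocked by any observed set — no back-door set.

Z→R: no observed back-door set.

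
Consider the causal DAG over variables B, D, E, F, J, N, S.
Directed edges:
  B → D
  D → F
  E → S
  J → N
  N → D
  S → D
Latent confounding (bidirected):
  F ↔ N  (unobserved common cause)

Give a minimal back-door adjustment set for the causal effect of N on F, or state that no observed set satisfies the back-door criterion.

desc(N)\{N}={D,F}; candidates ⊆ {B,E,J,S}.
N↔F: latent back-door arc(s) into N.
size 0: {}; under {} N still reaches {F,J} ∋ F.
size 1: {B}, {E}, {J} …(+1); under {B} N still reaches {F,J} ∋ F.
size 2: {B,E}, {B,J}, {B,S} …(+3); under {B,E} N still reaches {F,J} ∋ F.
N↔F cannot be blocked by any observed set — no back-door set.

N→F: no observed back-door set.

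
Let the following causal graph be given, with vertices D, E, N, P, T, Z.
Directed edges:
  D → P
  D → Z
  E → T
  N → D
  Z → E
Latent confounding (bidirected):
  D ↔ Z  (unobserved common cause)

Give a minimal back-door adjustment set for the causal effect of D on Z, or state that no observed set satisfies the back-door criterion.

D→Z: no observed back-door set.

desc(D)\{D}={E,P,T,Z}; candidates ⊆ {N}.
D↔Z: latent back-door arc(s) into D.
size 0: {}; under {} D still reaches {E,N,T,Z} ∋ Z.
size 1: {N}; under {N} D still reaches {E,T,Z} ∋ Z.
D↔Z cannot be blocked by any observed set — no back-door set.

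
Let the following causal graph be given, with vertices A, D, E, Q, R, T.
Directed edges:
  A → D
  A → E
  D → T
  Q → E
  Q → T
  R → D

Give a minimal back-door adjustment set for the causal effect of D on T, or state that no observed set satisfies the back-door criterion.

desc(D)\{D}={T}; candidates ⊆ {A,E,Q,R}.
∅: D⊥T given ∅ in G with D→· removed — back-door holds.

D→T: minimal back-door set ∅.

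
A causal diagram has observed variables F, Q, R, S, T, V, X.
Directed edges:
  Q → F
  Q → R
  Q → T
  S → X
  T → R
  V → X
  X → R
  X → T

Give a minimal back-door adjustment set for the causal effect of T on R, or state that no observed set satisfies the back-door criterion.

T→R: minimal back-door set {Q, X}.

desc(T)\{T}={R}; candidates ⊆ {F,Q,S,V,X}.
size 0: {}; under {} T still reaches {F,Q,R,S,V,X} ∋ R.
size 1: {F}, {Q}, {S} …(+2); under {F} T still reaches {Q,R,S,V,X} ∋ R.
{Q,X}: T⊥R given {Q,X} in G with T→· removed — back-door holds.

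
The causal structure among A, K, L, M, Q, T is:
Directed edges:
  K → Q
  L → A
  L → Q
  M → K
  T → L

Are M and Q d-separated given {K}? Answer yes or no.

Bayes-Ball from M | {K} reaches ∅.
Q ∉ reach(M|{K}) ⇒ M ⊥ Q | {K}.

Yes — M ⊥ Q | {K}.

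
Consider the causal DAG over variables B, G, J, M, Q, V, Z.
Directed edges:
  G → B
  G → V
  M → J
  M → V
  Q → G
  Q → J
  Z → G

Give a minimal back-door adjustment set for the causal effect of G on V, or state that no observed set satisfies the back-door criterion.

desc(G)\{G}={B,V}; candidates ⊆ {J,M,Q,Z}.
∅: G⊥V given ∅ in G with G→· removed — back-door holds.

G→V: minimal back-door set ∅.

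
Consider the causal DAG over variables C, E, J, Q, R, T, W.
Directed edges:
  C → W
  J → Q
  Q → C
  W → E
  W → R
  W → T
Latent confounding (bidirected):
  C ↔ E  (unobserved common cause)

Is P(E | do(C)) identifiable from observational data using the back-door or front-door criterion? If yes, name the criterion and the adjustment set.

P(E|do(C)): frontdoor, adjust for {W}.

desc(C)\{C}={E,R,T,W}; candidates ⊆ {J,Q}.
C↔E: latent back-door arc(s) into C.
size 0: {}; under {} C still reaches {E,J,Q} ∋ E.
size 1: {J}, {Q}; under {J} C still reaches {E,Q} ∋ E.
size 2: {J,Q}; under {J,Q} C still reaches {E} ∋ E.
C↔E cannot be blocked by any observed set — no back-door set.
{W}: (i) intercepts every directed C→E path; (ii) no back-door C→{W}; (iii) {C} blocks every back-door {W}→E. Front-door holds.
P(E|do(C)) = Σ_{W} P(W|C) Σ_{C'} P(E|W,C')P(C').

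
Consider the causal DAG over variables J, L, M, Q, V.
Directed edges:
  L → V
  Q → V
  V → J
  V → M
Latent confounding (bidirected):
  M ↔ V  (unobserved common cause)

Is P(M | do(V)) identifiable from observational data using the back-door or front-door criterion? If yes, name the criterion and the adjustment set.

desc(V)\{V}={J,M}; candidates ⊆ {L,Q}.
V↔M: latent back-door arc(s) into V.
size 0: {}; under {} V still reaches {L,M,Q} ∋ M.
size 1: {L}, {Q}; under {L} V still reaches {M,Q} ∋ M.
size 2: {L,Q}; under {L,Q} V still reaches {M} ∋ M.
V↔M cannot be blocked by any observed set — no back-door set.
No mediator lies on a directed V→…→M path.
Neither criterion identifies P(M|do(V)) in this graph.

P(M|do(V)): not identifiable (no BD/FD set).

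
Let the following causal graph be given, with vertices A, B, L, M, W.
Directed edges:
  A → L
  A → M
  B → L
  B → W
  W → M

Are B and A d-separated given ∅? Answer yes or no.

Bayes-Ball from B | ∅ reaches {L,M,W}.
A ∉ reach(B|∅) ⇒ B ⊥ A | ∅.

Yes — B ⊥ A | ∅.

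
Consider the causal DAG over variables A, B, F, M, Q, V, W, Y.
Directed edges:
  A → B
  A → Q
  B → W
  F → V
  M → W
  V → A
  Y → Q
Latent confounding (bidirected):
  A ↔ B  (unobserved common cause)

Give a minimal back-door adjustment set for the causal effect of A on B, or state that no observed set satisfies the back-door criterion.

desc(A)\{A}={B,Q,W}; candidates ⊆ {F,M,V,Y}.
A↔B: latent back-door arc(s) into A.
size 0: {}; under {} A still reaches {B,F,V,W} ∋ B.
size 1: {F}, {M}, {V} …(+1); under {F} A still reaches {B,V,W} ∋ B.
size 2: {F,M}, {F,V}, {F,Y} …(+3); under {F,M} A still reaches {B,V,W} ∋ B.
A↔B cannot be blocked by any observed set — no back-door set.

A→B: no observed back-door set.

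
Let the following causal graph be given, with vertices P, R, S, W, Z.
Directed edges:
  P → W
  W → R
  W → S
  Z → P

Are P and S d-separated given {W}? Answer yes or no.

Bayes-Ball from P | {W} reaches {Z}.
S ∉ reach(P|{W}) ⇒ P ⊥ S | {W}.

Yes — P ⊥ S | {W}.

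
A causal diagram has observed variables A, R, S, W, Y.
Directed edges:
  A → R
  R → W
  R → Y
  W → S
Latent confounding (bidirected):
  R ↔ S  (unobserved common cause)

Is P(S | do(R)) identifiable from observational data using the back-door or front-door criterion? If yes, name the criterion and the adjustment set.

P(S|do(R)): frontdoor, adjust for {W}.

desc(R)\{R}={S,W,Y}; candidates ⊆ {A}.
R↔S: latent back-door arc(s) into R.
size 0: {}; under {} R still reaches {A,S} ∋ S.
size 1: {A}; under {A} R still reaches {S} ∋ S.
R↔S cannot be blocked by any observed set — no back-door set.
{W}: (i) intercepts every directed R→S path; (ii) no back-door R→{W}; (iii) {R} blocks every back-door {W}→S. Front-door holds.
P(S|do(R)) = Σ_{W} P(W|R) Σ_{R'} P(S|W,R')P(R').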